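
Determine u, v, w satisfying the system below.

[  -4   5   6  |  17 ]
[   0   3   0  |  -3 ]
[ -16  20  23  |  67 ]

(-4, -1, 1)

Forward elimination on [A|b]:
R3 <- R3 - (4)*R1:  [  0   0  -1  -1 ]
Row echelon form:
[ -4  5   6  |  17 ]
[  0  3   0  |  -3 ]
[  0  0  -1  |  -1 ]
Back-substitution:
w = (-1) / -1 = 1
v = (-3) / 3 = -1
u = (17 - (5)*(-1) - (6)*(1)) / -4 = -4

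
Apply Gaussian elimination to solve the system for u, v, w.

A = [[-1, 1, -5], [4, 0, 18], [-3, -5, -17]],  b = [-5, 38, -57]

Forward elimination on [A|b]:
R2 <- R2 - (-4)*R1:  [  0   4  -2  18 ]
R3 <- R3 - (3)*R1:  [   0   -8   -2  -42 ]
R3 <- R3 - (-2)*R2:  [  0   0  -6  -6 ]
Row echelon form:
[ -1  1  -5  |  -5 ]
[  0  4  -2  |  18 ]
[  0  0  -6  |  -6 ]
Back-substitution:
w = (-6) / -6 = 1
v = (18 - (-2)*(1)) / 4 = 5
u = (-5 - (1)*(5) - (-5)*(1)) / -1 = 5

(5, 5, 1)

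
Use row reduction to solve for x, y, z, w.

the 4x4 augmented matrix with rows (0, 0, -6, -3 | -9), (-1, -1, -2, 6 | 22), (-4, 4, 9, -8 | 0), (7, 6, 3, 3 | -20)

(-5, 1, 0, 3)

Forward elimination on [A|b]:
R1 <-> R2   (pivot in column 1 was zero)
[ -1  -1  -2   6   22 ]
[  0   0  -6  -3   -9 ]
[ -4   4   9  -8    0 ]
[  7   6   3   3  -20 ]
R3 <- R3 - (4)*R1:  [   0    8   17  -32  -88 ]
R4 <- R4 - (-7)*R1:  [   0   -1  -11   45  134 ]
R2 <-> R3   (pivot in column 2 was zero)
[ -1  -1   -2    6   22 ]
[  0   8   17  -32  -88 ]
[  0   0   -6   -3   -9 ]
[  0  -1  -11   45  134 ]
R4 <- R4 - (-1/8)*R2:  [     0      0  -71/8     41    123 ]
R4 <- R4 - (71/48)*R3:  [       0        0        0   727/16  2181/16 ]
Row echelon form:
[ -1  -1  -2       6  |       22 ]
[  0   8  17     -32  |      -88 ]
[  0   0  -6      -3  |       -9 ]
[  0   0   0  727/16  |  2181/16 ]
Back-substitution:
w = (2181/16) / (727/16) = 3
z = (-9 - (-3)*(3)) / -6 = 0
y = (-88 - (17)*(0) - (-32)*(3)) / 8 = 1
x = (22 - (-1)*(1) - (-2)*(0) - (6)*(3)) / -1 = -5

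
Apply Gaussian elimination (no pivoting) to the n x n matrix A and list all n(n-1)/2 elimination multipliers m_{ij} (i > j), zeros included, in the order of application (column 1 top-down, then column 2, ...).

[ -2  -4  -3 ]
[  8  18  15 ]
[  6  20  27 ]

Forward elimination:
R2 <- R2 - (-4)*R1:  [ 0  2  3 ]
R3 <- R3 - (-3)*R1:  [  0   8  18 ]
R3 <- R3 - (4)*R2:  [ 0  0  6 ]
Multipliers (in order of application): m_{21} = -4, m_{31} = -3, m_{32} = 4

multipliers: -4, -3, 4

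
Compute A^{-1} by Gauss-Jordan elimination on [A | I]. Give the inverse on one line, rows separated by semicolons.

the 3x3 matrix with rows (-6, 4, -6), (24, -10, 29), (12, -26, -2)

inverse = [-43/2 -41/9 -14/9; -11 -7/3 -5/6; 14 3 1]

Gauss-Jordan on [A | I]:
R1 <- (1/-6)*R1:  [    1  -2/3     1  |  -1/6     0     0 ]
R2 <- R2 - (24)*R1:  [ 0  6  5  |  4  1  0 ]
R3 <- R3 - (12)*R1:  [   0  -18  -14  |    2    0    1 ]
R2 <- (1/6)*R2:  [   0    1  5/6  |  2/3  1/6    0 ]
R1 <- R1 - (-2/3)*R2:  [    1     0  14/9  |  5/18   1/9     0 ]
R3 <- R3 - (-18)*R2:  [  0   0   1  |  14   3   1 ]
R1 <- R1 - (14/9)*R3:  [     1      0      0  |  -43/2  -41/9  -14/9 ]
R2 <- R2 - (5/6)*R3:  [    0     1     0  |   -11  -7/3  -5/6 ]
Right block of [I | A^{-1}] is the inverse:
[ -43/2  -41/9  -14/9 ]
[   -11   -7/3   -5/6 ]
[    14      3      1 ]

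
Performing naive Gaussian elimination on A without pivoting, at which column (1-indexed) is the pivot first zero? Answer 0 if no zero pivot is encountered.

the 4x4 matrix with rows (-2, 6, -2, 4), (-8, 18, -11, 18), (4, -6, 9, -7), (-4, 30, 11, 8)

Naive forward elimination:
R2 <- R2 - (4)*R1:  [  0  -6  -3   2 ]
R3 <- R3 - (-2)*R1:  [ 0  6  5  1 ]
R4 <- R4 - (2)*R1:  [  0  18  15   0 ]
R3 <- R3 - (-1)*R2:  [ 0  0  2  3 ]
R4 <- R4 - (-3)*R2:  [ 0  0  6  6 ]
R4 <- R4 - (3)*R3:  [  0   0   0  -3 ]
All pivots nonzero; naive elimination completes without hitting a zero pivot.

first zero-pivot column = 0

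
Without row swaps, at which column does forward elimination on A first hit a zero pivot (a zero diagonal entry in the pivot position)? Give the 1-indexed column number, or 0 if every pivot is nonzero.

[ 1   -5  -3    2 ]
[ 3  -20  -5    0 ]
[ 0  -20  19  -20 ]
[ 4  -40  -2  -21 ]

first zero-pivot column = 0

Naive forward elimination:
R2 <- R2 - (3)*R1:  [  0  -5   4  -6 ]
R4 <- R4 - (4)*R1:  [   0  -20   10  -29 ]
R3 <- R3 - (4)*R2:  [ 0  0  3  4 ]
R4 <- R4 - (4)*R2:  [  0   0  -6  -5 ]
R4 <- R4 - (-2)*R3:  [ 0  0  0  3 ]
All pivots nonzero; naive elimination completes without hitting a zero pivot.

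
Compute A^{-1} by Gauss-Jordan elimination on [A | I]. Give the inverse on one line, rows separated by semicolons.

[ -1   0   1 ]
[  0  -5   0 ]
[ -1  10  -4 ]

inverse = [-4/5 -2/5 -1/5; 0 -1/5 0; 1/5 -2/5 -1/5]

Gauss-Jordan on [A | I]:
R1 <- (1/-1)*R1:  [  1   0  -1  |  -1   0   0 ]
R3 <- R3 - (-1)*R1:  [  0  10  -5  |  -1   0   1 ]
R2 <- (1/-5)*R2:  [    0     1     0  |     0  -1/5     0 ]
R3 <- R3 - (10)*R2:  [  0   0  -5  |  -1   2   1 ]
R3 <- (1/-5)*R3:  [    0     0     1  |   1/5  -2/5  -1/5 ]
R1 <- R1 - (-1)*R3:  [    1     0     0  |  -4/5  -2/5  -1/5 ]
Right block of [I | A^{-1}] is the inverse:
[ -4/5  -2/5  -1/5 ]
[    0  -1/5     0 ]
[  1/5  -2/5  -1/5 ]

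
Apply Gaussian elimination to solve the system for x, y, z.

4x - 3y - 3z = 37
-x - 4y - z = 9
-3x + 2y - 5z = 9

Forward elimination on [A|b]:
R2 <- R2 - (-1/4)*R1:  [     0  -19/4   -7/4   73/4 ]
R3 <- R3 - (-3/4)*R1:  [     0   -1/4  -29/4  147/4 ]
R3 <- R3 - (1/19)*R2:  [       0        0  -136/19   680/19 ]
Row echelon form:
[ 4     -3       -3  |      37 ]
[ 0  -19/4     -7/4  |    73/4 ]
[ 0      0  -136/19  |  680/19 ]
Back-substitution:
z = (680/19) / (-136/19) = -5
y = (73/4 - (-7/4)*(-5)) / (-19/4) = -2
x = (37 - (-3)*(-2) - (-3)*(-5)) / 4 = 4

(4, -2, -5)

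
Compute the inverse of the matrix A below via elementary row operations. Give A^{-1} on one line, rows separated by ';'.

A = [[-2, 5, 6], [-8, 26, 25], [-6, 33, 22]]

inverse = [253/12 -22/3 31/12; -13/6 2/3 -1/6; 9 -3 1]

Gauss-Jordan on [A | I]:
R1 <- (1/-2)*R1:  [    1  -5/2    -3  |  -1/2     0     0 ]
R2 <- R2 - (-8)*R1:  [  0   6   1  |  -4   1   0 ]
R3 <- R3 - (-6)*R1:  [  0  18   4  |  -3   0   1 ]
R2 <- (1/6)*R2:  [    0     1   1/6  |  -2/3   1/6     0 ]
R1 <- R1 - (-5/2)*R2:  [      1       0  -31/12  |   -13/6    5/12       0 ]
R3 <- R3 - (18)*R2:  [  0   0   1  |   9  -3   1 ]
R1 <- R1 - (-31/12)*R3:  [      1       0       0  |  253/12   -22/3   31/12 ]
R2 <- R2 - (1/6)*R3:  [     0      1      0  |  -13/6    2/3   -1/6 ]
Right block of [I | A^{-1}] is the inverse:
[ 253/12  -22/3  31/12 ]
[  -13/6    2/3   -1/6 ]
[      9     -3      1 ]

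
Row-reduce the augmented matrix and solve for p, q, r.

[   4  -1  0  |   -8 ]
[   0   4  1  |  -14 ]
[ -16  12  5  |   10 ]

(-3, -4, 2)

Forward elimination on [A|b]:
R3 <- R3 - (-4)*R1:  [   0    8    5  -22 ]
R3 <- R3 - (2)*R2:  [ 0  0  3  6 ]
Row echelon form:
[ 4  -1  0  |   -8 ]
[ 0   4  1  |  -14 ]
[ 0   0  3  |    6 ]
Back-substitution:
r = (6) / 3 = 2
q = (-14 - (1)*(2)) / 4 = -4
p = (-8 - (-1)*(-4)) / 4 = -3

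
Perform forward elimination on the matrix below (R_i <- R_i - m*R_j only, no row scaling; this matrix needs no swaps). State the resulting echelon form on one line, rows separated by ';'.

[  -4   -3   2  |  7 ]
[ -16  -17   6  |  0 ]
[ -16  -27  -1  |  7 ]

REF = [-4 -3 2 7; 0 -5 -2 -28; 0 0 -3 63]

Forward elimination:
R2 <- R2 - (4)*R1:  [   0   -5   -2  -28 ]
R3 <- R3 - (4)*R1:  [   0  -15   -9  -21 ]
R3 <- R3 - (3)*R2:  [  0   0  -3  63 ]
Row echelon form:
[ -4  -3   2  |    7 ]
[  0  -5  -2  |  -28 ]
[  0   0  -3  |   63 ]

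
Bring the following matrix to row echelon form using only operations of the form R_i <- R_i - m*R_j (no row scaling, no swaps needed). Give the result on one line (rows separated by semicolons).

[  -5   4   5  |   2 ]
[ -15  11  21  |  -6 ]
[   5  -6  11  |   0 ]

REF = [-5 4 5 2; 0 -1 6 -12; 0 0 4 26]

Forward elimination:
R2 <- R2 - (3)*R1:  [   0   -1    6  -12 ]
R3 <- R3 - (-1)*R1:  [  0  -2  16   2 ]
R3 <- R3 - (2)*R2:  [  0   0   4  26 ]
Row echelon form:
[ -5   4  5  |    2 ]
[  0  -1  6  |  -12 ]
[  0   0  4  |   26 ]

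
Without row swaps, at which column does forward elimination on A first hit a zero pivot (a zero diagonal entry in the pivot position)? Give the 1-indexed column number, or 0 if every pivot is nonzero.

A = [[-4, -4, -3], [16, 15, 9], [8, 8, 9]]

first zero-pivot column = 0

Naive forward elimination:
R2 <- R2 - (-4)*R1:  [  0  -1  -3 ]
R3 <- R3 - (-2)*R1:  [ 0  0  3 ]
All pivots nonzero; naive elimination completes without hitting a zero pivot.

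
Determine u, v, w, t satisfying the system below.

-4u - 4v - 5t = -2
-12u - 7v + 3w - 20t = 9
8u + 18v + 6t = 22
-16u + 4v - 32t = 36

Forward elimination on [A|b]:
R2 <- R2 - (3)*R1:  [  0   5   3  -5  15 ]
R3 <- R3 - (-2)*R1:  [  0  10   0  -4  18 ]
R4 <- R4 - (4)*R1:  [   0   20    0  -12   44 ]
R3 <- R3 - (2)*R2:  [   0    0   -6    6  -12 ]
R4 <- R4 - (4)*R2:  [   0    0  -12    8  -16 ]
R4 <- R4 - (2)*R3:  [  0   0   0  -4   8 ]
Row echelon form:
[ -4  -4   0  -5  |   -2 ]
[  0   5   3  -5  |   15 ]
[  0   0  -6   6  |  -12 ]
[  0   0   0  -4  |    8 ]
Back-substitution:
t = (8) / -4 = -2
w = (-12 - (6)*(-2)) / -6 = 0
v = (15 - (3)*(0) - (-5)*(-2)) / 5 = 1
u = (-2 - (-4)*(1) - (-5)*(-2)) / -4 = 2

(2, 1, 0, -2)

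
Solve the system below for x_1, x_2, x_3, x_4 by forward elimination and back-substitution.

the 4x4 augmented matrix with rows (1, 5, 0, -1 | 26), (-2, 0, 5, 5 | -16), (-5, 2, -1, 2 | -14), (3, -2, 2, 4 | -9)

Forward elimination on [A|b]:
R2 <- R2 - (-2)*R1:  [  0  10   5   3  36 ]
R3 <- R3 - (-5)*R1:  [   0   27   -1   -3  116 ]
R4 <- R4 - (3)*R1:  [   0  -17    2    7  -87 ]
R3 <- R3 - (27/10)*R2:  [       0        0    -29/2  -111/10     94/5 ]
R4 <- R4 - (-17/10)*R2:  [      0       0    21/2  121/10  -129/5 ]
R4 <- R4 - (-21/29)*R3:  [         0          0          0    589/145  -1767/145 ]
Row echelon form:
[ 1   5      0       -1  |         26 ]
[ 0  10      5        3  |         36 ]
[ 0   0  -29/2  -111/10  |       94/5 ]
[ 0   0      0  589/145  |  -1767/145 ]
Back-substitution:
x_4 = (-1767/145) / (589/145) = -3
x_3 = (94/5 - (-111/10)*(-3)) / (-29/2) = 1
x_2 = (36 - (5)*(1) - (3)*(-3)) / 10 = 4
x_1 = (26 - (5)*(4) - (-1)*(-3)) / 1 = 3

(3, 4, 1, -3)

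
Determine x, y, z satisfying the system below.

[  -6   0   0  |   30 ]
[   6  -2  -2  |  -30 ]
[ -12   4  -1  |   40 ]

Forward elimination on [A|b]:
R2 <- R2 - (-1)*R1:  [  0  -2  -2   0 ]
R3 <- R3 - (2)*R1:  [   0    4   -1  -20 ]
R3 <- R3 - (-2)*R2:  [   0    0   -5  -20 ]
Row echelon form:
[ -6   0   0  |   30 ]
[  0  -2  -2  |    0 ]
[  0   0  -5  |  -20 ]
Back-substitution:
z = (-20) / -5 = 4
y = (0 - (-2)*(4)) / -2 = -4
x = (30) / -6 = -5

(-5, -4, 4)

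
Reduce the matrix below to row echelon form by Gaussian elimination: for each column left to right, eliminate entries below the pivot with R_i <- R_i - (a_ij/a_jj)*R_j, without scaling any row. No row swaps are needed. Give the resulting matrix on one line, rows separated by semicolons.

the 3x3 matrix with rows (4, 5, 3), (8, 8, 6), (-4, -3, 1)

Forward elimination:
R2 <- R2 - (2)*R1:  [  0  -2   0 ]
R3 <- R3 - (-1)*R1:  [ 0  2  4 ]
R3 <- R3 - (-1)*R2:  [ 0  0  4 ]
Row echelon form:
[ 4   5  3 ]
[ 0  -2  0 ]
[ 0   0  4 ]

REF = [4 5 3; 0 -2 0; 0 0 4]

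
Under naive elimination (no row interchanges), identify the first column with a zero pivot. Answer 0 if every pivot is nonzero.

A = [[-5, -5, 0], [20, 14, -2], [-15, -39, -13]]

Naive forward elimination:
R2 <- R2 - (-4)*R1:  [  0  -6  -2 ]
R3 <- R3 - (3)*R1:  [   0  -24  -13 ]
R3 <- R3 - (4)*R2:  [  0   0  -5 ]
All pivots nonzero; naive elimination completes without hitting a zero pivot.

first zero-pivot column = 0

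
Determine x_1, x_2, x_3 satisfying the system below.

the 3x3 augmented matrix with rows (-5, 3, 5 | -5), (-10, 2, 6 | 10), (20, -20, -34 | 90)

Forward elimination on [A|b]:
R2 <- R2 - (2)*R1:  [  0  -4  -4  20 ]
R3 <- R3 - (-4)*R1:  [   0   -8  -14   70 ]
R3 <- R3 - (2)*R2:  [  0   0  -6  30 ]
Row echelon form:
[ -5   3   5  |  -5 ]
[  0  -4  -4  |  20 ]
[  0   0  -6  |  30 ]
Back-substitution:
x_3 = (30) / -6 = -5
x_2 = (20 - (-4)*(-5)) / -4 = 0
x_1 = (-5 - (3)*(0) - (5)*(-5)) / -5 = -4

(-4, 0, -5)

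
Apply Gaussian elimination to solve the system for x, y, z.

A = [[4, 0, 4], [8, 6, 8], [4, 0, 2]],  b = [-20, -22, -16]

(-3, 3, -2)

Forward elimination on [A|b]:
R2 <- R2 - (2)*R1:  [  0   6   0  18 ]
R3 <- R3 - (1)*R1:  [  0   0  -2   4 ]
Row echelon form:
[ 4  0   4  |  -20 ]
[ 0  6   0  |   18 ]
[ 0  0  -2  |    4 ]
Back-substitution:
z = (4) / -2 = -2
y = (18) / 6 = 3
x = (-20 - (4)*(-2)) / 4 = -3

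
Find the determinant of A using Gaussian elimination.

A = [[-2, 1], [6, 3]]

Forward elimination:
R2 <- R2 - (-3)*R1:  [ 0  6 ]
Upper-triangular form:
[ -2  1 ]
[  0  6 ]
det(A) = (-1)^0 * (-2) * (6) = -12  (0 row swaps -> sign +1)

det(A) = -12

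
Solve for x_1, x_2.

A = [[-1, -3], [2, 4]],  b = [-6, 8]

(0, 2)

Forward elimination on [A|b]:
R2 <- R2 - (-2)*R1:  [  0  -2  -4 ]
Row echelon form:
[ -1  -3  |  -6 ]
[  0  -2  |  -4 ]
Back-substitution:
x_2 = (-4) / -2 = 2
x_1 = (-6 - (-3)*(2)) / -1 = 0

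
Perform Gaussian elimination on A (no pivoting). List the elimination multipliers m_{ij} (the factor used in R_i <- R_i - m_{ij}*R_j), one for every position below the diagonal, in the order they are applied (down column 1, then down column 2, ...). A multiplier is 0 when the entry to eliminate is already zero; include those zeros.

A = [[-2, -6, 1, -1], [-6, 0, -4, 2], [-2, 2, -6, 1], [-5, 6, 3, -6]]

Forward elimination:
R2 <- R2 - (3)*R1:  [  0  18  -7   5 ]
R3 <- R3 - (1)*R1:  [  0   8  -7   2 ]
R4 <- R4 - (5/2)*R1:  [    0    21   1/2  -7/2 ]
R3 <- R3 - (4/9)*R2:  [     0      0  -35/9   -2/9 ]
R4 <- R4 - (7/6)*R2:  [     0      0   26/3  -28/3 ]
R4 <- R4 - (-78/35)*R3:  [       0        0        0  -344/35 ]
Multipliers (in order of application): m_{21} = 3, m_{31} = 1, m_{41} = 5/2, m_{32} = 4/9, m_{42} = 7/6, m_{43} = -78/35

multipliers: 3, 1, 5/2, 4/9, 7/6, -78/35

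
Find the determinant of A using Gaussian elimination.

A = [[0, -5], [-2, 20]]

Forward elimination:
R1 <-> R2   (pivot in column 1 was zero)
[ -2  20 ]
[  0  -5 ]
Upper-triangular form:
[ -2  20 ]
[  0  -5 ]
det(A) = (-1)^1 * (-2) * (-5) = -10  (1 row swap -> sign -1)

det(A) = -10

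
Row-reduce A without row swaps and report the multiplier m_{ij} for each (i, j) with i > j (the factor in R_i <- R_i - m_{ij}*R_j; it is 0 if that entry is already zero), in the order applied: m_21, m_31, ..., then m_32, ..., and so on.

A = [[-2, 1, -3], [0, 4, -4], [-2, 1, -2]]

Forward elimination:
R2: entry in column 1 is already 0 -> m_{21} = 0 (no row operation needed)
R3 <- R3 - (1)*R1:  [ 0  0  1 ]
R3: entry in column 2 is already 0 -> m_{32} = 0 (no row operation needed)
Multipliers (in order of application): m_{21} = 0, m_{31} = 1, m_{32} = 0

multipliers: 0, 1, 0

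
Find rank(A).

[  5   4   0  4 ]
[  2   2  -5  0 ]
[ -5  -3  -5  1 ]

rank(A) = 3

Row reduction:
R2 <- R2 - (2/5)*R1:  [    0   2/5    -5  -8/5 ]
R3 <- R3 - (-1)*R1:  [  0   1  -5   5 ]
R3 <- R3 - (5/2)*R2:  [    0     0  15/2     9 ]
Row echelon form:
[ 5    4     0     4 ]
[ 0  2/5    -5  -8/5 ]
[ 0    0  15/2     9 ]
Nonzero rows / pivot columns: 3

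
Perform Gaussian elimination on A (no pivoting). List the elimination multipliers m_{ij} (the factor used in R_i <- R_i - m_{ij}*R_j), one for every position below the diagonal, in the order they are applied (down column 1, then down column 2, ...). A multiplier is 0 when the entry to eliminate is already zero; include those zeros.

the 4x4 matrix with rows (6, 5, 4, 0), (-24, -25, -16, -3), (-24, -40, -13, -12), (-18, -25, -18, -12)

multipliers: -4, -4, -3, 4, 2, -2

Forward elimination:
R2 <- R2 - (-4)*R1:  [  0  -5   0  -3 ]
R3 <- R3 - (-4)*R1:  [   0  -20    3  -12 ]
R4 <- R4 - (-3)*R1:  [   0  -10   -6  -12 ]
R3 <- R3 - (4)*R2:  [ 0  0  3  0 ]
R4 <- R4 - (2)*R2:  [  0   0  -6  -6 ]
R4 <- R4 - (-2)*R3:  [  0   0   0  -6 ]
Multipliers (in order of application): m_{21} = -4, m_{31} = -4, m_{41} = -3, m_{32} = 4, m_{42} = 2, m_{43} = -2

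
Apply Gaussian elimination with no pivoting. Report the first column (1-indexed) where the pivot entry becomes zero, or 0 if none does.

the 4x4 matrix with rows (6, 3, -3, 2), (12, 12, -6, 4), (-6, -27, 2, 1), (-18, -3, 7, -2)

first zero-pivot column = 0

Naive forward elimination:
R2 <- R2 - (2)*R1:  [ 0  6  0  0 ]
R3 <- R3 - (-1)*R1:  [   0  -24   -1    3 ]
R4 <- R4 - (-3)*R1:  [  0   6  -2   4 ]
R3 <- R3 - (-4)*R2:  [  0   0  -1   3 ]
R4 <- R4 - (1)*R2:  [  0   0  -2   4 ]
R4 <- R4 - (2)*R3:  [  0   0   0  -2 ]
All pivots nonzero; naive elimination completes without hitting a zero pivot.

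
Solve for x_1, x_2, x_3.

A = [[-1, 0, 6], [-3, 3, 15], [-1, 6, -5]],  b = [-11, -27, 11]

(-1, 0, -2)

Forward elimination on [A|b]:
R2 <- R2 - (3)*R1:  [  0   3  -3   6 ]
R3 <- R3 - (1)*R1:  [   0    6  -11   22 ]
R3 <- R3 - (2)*R2:  [  0   0  -5  10 ]
Row echelon form:
[ -1  0   6  |  -11 ]
[  0  3  -3  |    6 ]
[  0  0  -5  |   10 ]
Back-substitution:
x_3 = (10) / -5 = -2
x_2 = (6 - (-3)*(-2)) / 3 = 0
x_1 = (-11 - (6)*(-2)) / -1 = -1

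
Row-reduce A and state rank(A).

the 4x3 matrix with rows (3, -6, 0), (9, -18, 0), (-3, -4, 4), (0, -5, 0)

Row reduction:
R2 <- R2 - (3)*R1:  [ 0  0  0 ]
R3 <- R3 - (-1)*R1:  [   0  -10    4 ]
R2 <-> R3   (pivot in column 2 was zero)
[ 3   -6  0 ]
[ 0  -10  4 ]
[ 0    0  0 ]
[ 0   -5  0 ]
R4 <- R4 - (1/2)*R2:  [  0   0  -2 ]
R3 <-> R4   (pivot in column 3 was zero)
[ 3   -6   0 ]
[ 0  -10   4 ]
[ 0    0  -2 ]
[ 0    0   0 ]
Row echelon form:
[ 3   -6   0 ]
[ 0  -10   4 ]
[ 0    0  -2 ]
[ 0    0   0 ]
Nonzero rows / pivot columns: 3

rank(A) = 3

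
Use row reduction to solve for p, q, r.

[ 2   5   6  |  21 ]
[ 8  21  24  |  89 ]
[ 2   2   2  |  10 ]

Forward elimination on [A|b]:
R2 <- R2 - (4)*R1:  [ 0  1  0  5 ]
R3 <- R3 - (1)*R1:  [   0   -3   -4  -11 ]
R3 <- R3 - (-3)*R2:  [  0   0  -4   4 ]
Row echelon form:
[ 2  5   6  |  21 ]
[ 0  1   0  |   5 ]
[ 0  0  -4  |   4 ]
Back-substitution:
r = (4) / -4 = -1
q = (5) / 1 = 5
p = (21 - (5)*(5) - (6)*(-1)) / 2 = 1

(1, 5, -1)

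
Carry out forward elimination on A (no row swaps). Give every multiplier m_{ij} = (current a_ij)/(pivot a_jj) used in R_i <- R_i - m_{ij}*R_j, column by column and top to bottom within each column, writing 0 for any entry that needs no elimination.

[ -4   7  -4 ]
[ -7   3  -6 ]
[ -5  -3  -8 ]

Forward elimination:
R2 <- R2 - (7/4)*R1:  [     0  -37/4      1 ]
R3 <- R3 - (5/4)*R1:  [     0  -47/4     -3 ]
R3 <- R3 - (47/37)*R2:  [       0        0  -158/37 ]
Multipliers (in order of application): m_{21} = 7/4, m_{31} = 5/4, m_{32} = 47/37

multipliers: 7/4, 5/4, 47/37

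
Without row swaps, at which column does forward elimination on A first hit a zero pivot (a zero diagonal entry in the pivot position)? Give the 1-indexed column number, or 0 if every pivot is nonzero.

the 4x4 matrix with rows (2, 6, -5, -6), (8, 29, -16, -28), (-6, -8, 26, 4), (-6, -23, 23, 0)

Naive forward elimination:
R2 <- R2 - (4)*R1:  [  0   5   4  -4 ]
R3 <- R3 - (-3)*R1:  [   0   10   11  -14 ]
R4 <- R4 - (-3)*R1:  [   0   -5    8  -18 ]
R3 <- R3 - (2)*R2:  [  0   0   3  -6 ]
R4 <- R4 - (-1)*R2:  [   0    0   12  -22 ]
R4 <- R4 - (4)*R3:  [ 0  0  0  2 ]
All pivots nonzero; naive elimination completes without hitting a zero pivot.

first zero-pivot column = 0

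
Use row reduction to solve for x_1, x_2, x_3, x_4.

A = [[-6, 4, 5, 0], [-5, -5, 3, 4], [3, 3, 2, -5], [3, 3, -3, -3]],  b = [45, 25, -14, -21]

(-3, 3, 3, 4)

Forward elimination on [A|b]:
R2 <- R2 - (5/6)*R1:  [     0  -25/3   -7/6      4  -25/2 ]
R3 <- R3 - (-1/2)*R1:  [    0     5   9/2    -5  17/2 ]
R4 <- R4 - (-1/2)*R1:  [    0     5  -1/2    -3   3/2 ]
R3 <- R3 - (-3/5)*R2:  [     0      0   19/5  -13/5      1 ]
R4 <- R4 - (-3/5)*R2:  [    0     0  -6/5  -3/5    -6 ]
R4 <- R4 - (-6/19)*R3:  [       0        0        0   -27/19  -108/19 ]
Row echelon form:
[ -6      4     5       0  |       45 ]
[  0  -25/3  -7/6       4  |    -25/2 ]
[  0      0  19/5   -13/5  |        1 ]
[  0      0     0  -27/19  |  -108/19 ]
Back-substitution:
x_4 = (-108/19) / (-27/19) = 4
x_3 = (1 - (-13/5)*(4)) / (19/5) = 3
x_2 = (-25/2 - (-7/6)*(3) - (4)*(4)) / (-25/3) = 3
x_1 = (45 - (4)*(3) - (5)*(3)) / -6 = -3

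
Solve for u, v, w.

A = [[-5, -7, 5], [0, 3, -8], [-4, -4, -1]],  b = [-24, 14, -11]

(1, 2, -1)

Forward elimination on [A|b]:
R3 <- R3 - (4/5)*R1:  [    0   8/5    -5  41/5 ]
R3 <- R3 - (8/15)*R2:  [      0       0  -11/15   11/15 ]
Row echelon form:
[ -5  -7       5  |    -24 ]
[  0   3      -8  |     14 ]
[  0   0  -11/15  |  11/15 ]
Back-substitution:
w = (11/15) / (-11/15) = -1
v = (14 - (-8)*(-1)) / 3 = 2
u = (-24 - (-7)*(2) - (5)*(-1)) / -5 = 1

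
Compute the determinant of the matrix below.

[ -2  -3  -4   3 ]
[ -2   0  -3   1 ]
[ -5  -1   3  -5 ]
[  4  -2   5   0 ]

Forward elimination:
R2 <- R2 - (1)*R1:  [  0   3   1  -2 ]
R3 <- R3 - (5/2)*R1:  [     0   13/2     13  -25/2 ]
R4 <- R4 - (-2)*R1:  [  0  -8  -3   6 ]
R3 <- R3 - (13/6)*R2:  [     0      0   65/6  -49/6 ]
R4 <- R4 - (-8/3)*R2:  [    0     0  -1/3   2/3 ]
R4 <- R4 - (-2/65)*R3:  [     0      0      0  27/65 ]
Upper-triangular form:
[ -2  -3    -4      3 ]
[  0   3     1     -2 ]
[  0   0  65/6  -49/6 ]
[  0   0     0  27/65 ]
det(A) = (-1)^0 * (-2) * (3) * (65/6) * (27/65) = -27  (0 row swaps -> sign +1)

det(A) = -27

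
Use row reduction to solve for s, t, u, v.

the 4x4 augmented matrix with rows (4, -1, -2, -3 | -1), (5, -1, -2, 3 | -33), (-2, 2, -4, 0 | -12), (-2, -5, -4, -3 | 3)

Forward elimination on [A|b]:
R2 <- R2 - (5/4)*R1:  [      0     1/4     1/2    27/4  -127/4 ]
R3 <- R3 - (-1/2)*R1:  [     0    3/2     -5   -3/2  -25/2 ]
R4 <- R4 - (-1/2)*R1:  [     0  -11/2     -5   -9/2    5/2 ]
R3 <- R3 - (6)*R2:  [   0    0   -8  -42  178 ]
R4 <- R4 - (-22)*R2:  [    0     0     6   144  -696 ]
R4 <- R4 - (-3/4)*R3:  [       0        0        0    225/2  -1125/2 ]
Row echelon form:
[ 4   -1   -2     -3  |       -1 ]
[ 0  1/4  1/2   27/4  |   -127/4 ]
[ 0    0   -8    -42  |      178 ]
[ 0    0    0  225/2  |  -1125/2 ]
Back-substitution:
v = (-1125/2) / (225/2) = -5
u = (178 - (-42)*(-5)) / -8 = 4
t = (-127/4 - (1/2)*(4) - (27/4)*(-5)) / (1/4) = 0
s = (-1 - (-1)*(0) - (-2)*(4) - (-3)*(-5)) / 4 = -2

(-2, 0, 4, -5)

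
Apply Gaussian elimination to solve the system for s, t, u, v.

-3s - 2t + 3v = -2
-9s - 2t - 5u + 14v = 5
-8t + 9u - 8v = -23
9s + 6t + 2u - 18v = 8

(-2, 4, 1, 0)

Forward elimination on [A|b]:
R2 <- R2 - (3)*R1:  [  0   4  -5   5  11 ]
R4 <- R4 - (-3)*R1:  [  0   0   2  -9   2 ]
R3 <- R3 - (-2)*R2:  [  0   0  -1   2  -1 ]
R4 <- R4 - (-2)*R3:  [  0   0   0  -5   0 ]
Row echelon form:
[ -3  -2   0   3  |  -2 ]
[  0   4  -5   5  |  11 ]
[  0   0  -1   2  |  -1 ]
[  0   0   0  -5  |   0 ]
Back-substitution:
v = (0) / -5 = 0
u = (-1 - (2)*(0)) / -1 = 1
t = (11 - (-5)*(1) - (5)*(0)) / 4 = 4
s = (-2 - (-2)*(4) - (3)*(0)) / -3 = -2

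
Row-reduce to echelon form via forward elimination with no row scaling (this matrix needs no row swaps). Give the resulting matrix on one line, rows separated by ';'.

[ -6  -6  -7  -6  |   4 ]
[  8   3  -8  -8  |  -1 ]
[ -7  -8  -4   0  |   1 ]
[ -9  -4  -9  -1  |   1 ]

Forward elimination:
R2 <- R2 - (-4/3)*R1:  [     0     -5  -52/3    -16   13/3 ]
R3 <- R3 - (7/6)*R1:  [     0     -1   25/6      7  -11/3 ]
R4 <- R4 - (3/2)*R1:  [   0    5  3/2    8   -5 ]
R3 <- R3 - (1/5)*R2:  [      0       0  229/30    51/5  -68/15 ]
R4 <- R4 - (-1)*R2:  [     0      0  -95/6     -8   -2/3 ]
R4 <- R4 - (-475/229)*R3:  [         0          0          0   3013/229  -2306/229 ]
Row echelon form:
[ -6  -6      -7        -6  |          4 ]
[  0  -5   -52/3       -16  |       13/3 ]
[  0   0  229/30      51/5  |     -68/15 ]
[  0   0       0  3013/229  |  -2306/229 ]

REF = [-6 -6 -7 -6 4; 0 -5 -52/3 -16 13/3; 0 0 229/30 51/5 -68/15; 0 0 0 3013/229 -2306/229]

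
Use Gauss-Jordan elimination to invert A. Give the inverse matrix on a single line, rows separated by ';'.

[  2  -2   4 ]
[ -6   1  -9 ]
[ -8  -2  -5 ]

inverse = [23/50 9/25 -7/25; -21/25 -11/25 3/25; -2/5 -2/5 1/5]

Gauss-Jordan on [A | I]:
R1 <- (1/2)*R1:  [   1   -1    2  |  1/2    0    0 ]
R2 <- R2 - (-6)*R1:  [  0  -5   3  |   3   1   0 ]
R3 <- R3 - (-8)*R1:  [   0  -10   11  |    4    0    1 ]
R2 <- (1/-5)*R2:  [    0     1  -3/5  |  -3/5  -1/5     0 ]
R1 <- R1 - (-1)*R2:  [     1      0    7/5  |  -1/10   -1/5      0 ]
R3 <- R3 - (-10)*R2:  [  0   0   5  |  -2  -2   1 ]
R3 <- (1/5)*R3:  [    0     0     1  |  -2/5  -2/5   1/5 ]
R1 <- R1 - (7/5)*R3:  [     1      0      0  |  23/50   9/25  -7/25 ]
R2 <- R2 - (-3/5)*R3:  [      0       1       0  |  -21/25  -11/25    3/25 ]
Right block of [I | A^{-1}] is the inverse:
[  23/50    9/25  -7/25 ]
[ -21/25  -11/25   3/25 ]
[   -2/5    -2/5    1/5 ]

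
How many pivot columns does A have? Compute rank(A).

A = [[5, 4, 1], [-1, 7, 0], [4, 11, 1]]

rank(A) = 2

Row reduction:
R2 <- R2 - (-1/5)*R1:  [    0  39/5   1/5 ]
R3 <- R3 - (4/5)*R1:  [    0  39/5   1/5 ]
R3 <- R3 - (1)*R2:  [ 0  0  0 ]
Row echelon form:
[ 5     4    1 ]
[ 0  39/5  1/5 ]
[ 0     0    0 ]
Nonzero rows / pivot columns: 2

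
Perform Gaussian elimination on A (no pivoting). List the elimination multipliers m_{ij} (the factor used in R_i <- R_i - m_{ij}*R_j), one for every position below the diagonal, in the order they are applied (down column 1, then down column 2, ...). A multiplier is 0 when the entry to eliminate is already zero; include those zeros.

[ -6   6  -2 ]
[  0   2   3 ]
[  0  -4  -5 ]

multipliers: 0, 0, -2

Forward elimination:
R2: entry in column 1 is already 0 -> m_{21} = 0 (no row operation needed)
R3: entry in column 1 is already 0 -> m_{31} = 0 (no row operation needed)
R3 <- R3 - (-2)*R2:  [ 0  0  1 ]
Multipliers (in order of application): m_{21} = 0, m_{31} = 0, m_{32} = -2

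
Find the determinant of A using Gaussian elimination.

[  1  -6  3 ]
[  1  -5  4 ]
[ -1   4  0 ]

Forward elimination:
R2 <- R2 - (1)*R1:  [ 0  1  1 ]
R3 <- R3 - (-1)*R1:  [  0  -2   3 ]
R3 <- R3 - (-2)*R2:  [ 0  0  5 ]
Upper-triangular form:
[ 1  -6  3 ]
[ 0   1  1 ]
[ 0   0  5 ]
det(A) = (-1)^0 * (1) * (1) * (5) = 5  (0 row swaps -> sign +1)

det(A) = 5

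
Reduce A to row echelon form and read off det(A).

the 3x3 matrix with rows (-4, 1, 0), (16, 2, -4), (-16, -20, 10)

det(A) = 144

Forward elimination:
R2 <- R2 - (-4)*R1:  [  0   6  -4 ]
R3 <- R3 - (4)*R1:  [   0  -24   10 ]
R3 <- R3 - (-4)*R2:  [  0   0  -6 ]
Upper-triangular form:
[ -4  1   0 ]
[  0  6  -4 ]
[  0  0  -6 ]
det(A) = (-1)^0 * (-4) * (6) * (-6) = 144  (0 row swaps -> sign +1)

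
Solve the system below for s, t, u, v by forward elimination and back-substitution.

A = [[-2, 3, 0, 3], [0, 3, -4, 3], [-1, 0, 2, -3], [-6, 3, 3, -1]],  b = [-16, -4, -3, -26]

Forward elimination on [A|b]:
R3 <- R3 - (1/2)*R1:  [    0  -3/2     2  -9/2     5 ]
R4 <- R4 - (3)*R1:  [   0   -6    3  -10   22 ]
R3 <- R3 - (-1/2)*R2:  [  0   0   0  -3   3 ]
R4 <- R4 - (-2)*R2:  [  0   0  -5  -4  14 ]
R3 <-> R4   (pivot in column 3 was zero)
[ -2  3   0   3  -16 ]
[  0  3  -4   3   -4 ]
[  0  0  -5  -4   14 ]
[  0  0   0  -3    3 ]
Row echelon form:
[ -2  3   0   3  |  -16 ]
[  0  3  -4   3  |   -4 ]
[  0  0  -5  -4  |   14 ]
[  0  0   0  -3  |    3 ]
Back-substitution:
v = (3) / -3 = -1
u = (14 - (-4)*(-1)) / -5 = -2
t = (-4 - (-4)*(-2) - (3)*(-1)) / 3 = -3
s = (-16 - (3)*(-3) - (3)*(-1)) / -2 = 2

(2, -3, -2, -1)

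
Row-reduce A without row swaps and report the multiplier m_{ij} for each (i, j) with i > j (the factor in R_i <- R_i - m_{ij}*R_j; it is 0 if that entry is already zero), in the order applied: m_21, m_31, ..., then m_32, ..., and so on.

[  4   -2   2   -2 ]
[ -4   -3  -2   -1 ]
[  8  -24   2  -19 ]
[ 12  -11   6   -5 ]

multipliers: -1, 2, 3, 4, 1, 0

Forward elimination:
R2 <- R2 - (-1)*R1:  [  0  -5   0  -3 ]
R3 <- R3 - (2)*R1:  [   0  -20   -2  -15 ]
R4 <- R4 - (3)*R1:  [  0  -5   0   1 ]
R3 <- R3 - (4)*R2:  [  0   0  -2  -3 ]
R4 <- R4 - (1)*R2:  [ 0  0  0  4 ]
R4: entry in column 3 is already 0 -> m_{43} = 0 (no row operation needed)
Multipliers (in order of application): m_{21} = -1, m_{31} = 2, m_{41} = 3, m_{32} = 4, m_{42} = 1, m_{43} = 0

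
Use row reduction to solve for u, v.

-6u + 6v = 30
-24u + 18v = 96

Forward elimination on [A|b]:
R2 <- R2 - (4)*R1:  [   0   -6  -24 ]
Row echelon form:
[ -6   6  |   30 ]
[  0  -6  |  -24 ]
Back-substitution:
v = (-24) / -6 = 4
u = (30 - (6)*(4)) / -6 = -1

(-1, 4)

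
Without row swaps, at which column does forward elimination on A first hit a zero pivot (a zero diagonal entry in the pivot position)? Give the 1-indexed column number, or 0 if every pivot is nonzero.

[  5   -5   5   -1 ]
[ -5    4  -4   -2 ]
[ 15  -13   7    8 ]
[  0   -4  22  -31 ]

first zero-pivot column = 0

Naive forward elimination:
R2 <- R2 - (-1)*R1:  [  0  -1   1  -3 ]
R3 <- R3 - (3)*R1:  [  0   2  -8  11 ]
R3 <- R3 - (-2)*R2:  [  0   0  -6   5 ]
R4 <- R4 - (4)*R2:  [   0    0   18  -19 ]
R4 <- R4 - (-3)*R3:  [  0   0   0  -4 ]
All pivots nonzero; naive elimination completes without hitting a zero pivot.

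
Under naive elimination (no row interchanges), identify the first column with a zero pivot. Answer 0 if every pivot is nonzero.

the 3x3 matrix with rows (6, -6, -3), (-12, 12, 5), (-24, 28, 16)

Naive forward elimination:
R2 <- R2 - (-2)*R1:  [  0   0  -1 ]
R3 <- R3 - (-4)*R1:  [ 0  4  4 ]
Matrix at this point:
[ 6  -6  -3 ]
[ 0   0  -1 ]
[ 0   4   4 ]
Pivot entry (2,2) is zero but row 3 has 4 in column 2 -> naive elimination stops; a row interchange (e.g. R2 <-> R3) would be required here.

first zero-pivot column = 2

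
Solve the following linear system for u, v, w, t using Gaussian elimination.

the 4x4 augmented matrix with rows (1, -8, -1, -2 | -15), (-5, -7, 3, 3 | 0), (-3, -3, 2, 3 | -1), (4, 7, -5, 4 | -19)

(-4, 2, 1, -3)

Forward elimination on [A|b]:
R2 <- R2 - (-5)*R1:  [   0  -47   -2   -7  -75 ]
R3 <- R3 - (-3)*R1:  [   0  -27   -1   -3  -46 ]
R4 <- R4 - (4)*R1:  [  0  39  -1  12  41 ]
R3 <- R3 - (27/47)*R2:  [       0        0     7/47    48/47  -137/47 ]
R4 <- R4 - (-39/47)*R2:  [       0        0  -125/47   291/47  -998/47 ]
R4 <- R4 - (-125/7)*R3:  [      0       0       0   171/7  -513/7 ]
Row echelon form:
[ 1   -8    -1     -2  |      -15 ]
[ 0  -47    -2     -7  |      -75 ]
[ 0    0  7/47  48/47  |  -137/47 ]
[ 0    0     0  171/7  |   -513/7 ]
Back-substitution:
t = (-513/7) / (171/7) = -3
w = (-137/47 - (48/47)*(-3)) / (7/47) = 1
v = (-75 - (-2)*(1) - (-7)*(-3)) / -47 = 2
u = (-15 - (-8)*(2) - (-1)*(1) - (-2)*(-3)) / 1 = -4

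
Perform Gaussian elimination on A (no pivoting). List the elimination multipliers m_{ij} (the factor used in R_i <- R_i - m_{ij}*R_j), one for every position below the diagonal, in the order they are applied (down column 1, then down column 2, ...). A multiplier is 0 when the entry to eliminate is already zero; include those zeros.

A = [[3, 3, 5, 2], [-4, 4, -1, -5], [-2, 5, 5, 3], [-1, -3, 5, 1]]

multipliers: -4/3, -2/3, -1/3, 7/8, -1/4, 194/81

Forward elimination:
R2 <- R2 - (-4/3)*R1:  [    0     8  17/3  -7/3 ]
R3 <- R3 - (-2/3)*R1:  [    0     7  25/3  13/3 ]
R4 <- R4 - (-1/3)*R1:  [    0    -2  20/3   5/3 ]
R3 <- R3 - (7/8)*R2:  [    0     0  27/8  51/8 ]
R4 <- R4 - (-1/4)*R2:  [     0      0  97/12  13/12 ]
R4 <- R4 - (194/81)*R3:  [       0        0        0  -383/27 ]
Multipliers (in order of application): m_{21} = -4/3, m_{31} = -2/3, m_{41} = -1/3, m_{32} = 7/8, m_{42} = -1/4, m_{43} = 194/81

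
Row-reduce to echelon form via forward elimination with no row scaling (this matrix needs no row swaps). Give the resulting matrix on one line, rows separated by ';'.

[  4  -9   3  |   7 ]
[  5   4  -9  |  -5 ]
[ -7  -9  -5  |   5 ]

Forward elimination:
R2 <- R2 - (5/4)*R1:  [     0   61/4  -51/4  -55/4 ]
R3 <- R3 - (-7/4)*R1:  [     0  -99/4    1/4   69/4 ]
R3 <- R3 - (-99/61)*R2:  [        0         0  -1247/61   -309/61 ]
Row echelon form:
[ 4    -9         3  |        7 ]
[ 0  61/4     -51/4  |    -55/4 ]
[ 0     0  -1247/61  |  -309/61 ]

REF = [4 -9 3 7; 0 61/4 -51/4 -55/4; 0 0 -1247/61 -309/61]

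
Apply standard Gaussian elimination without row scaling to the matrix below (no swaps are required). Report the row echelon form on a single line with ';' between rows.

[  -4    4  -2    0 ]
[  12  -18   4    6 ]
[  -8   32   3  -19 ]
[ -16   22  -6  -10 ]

Forward elimination:
R2 <- R2 - (-3)*R1:  [  0  -6  -2   6 ]
R3 <- R3 - (2)*R1:  [   0   24    7  -19 ]
R4 <- R4 - (4)*R1:  [   0    6    2  -10 ]
R3 <- R3 - (-4)*R2:  [  0   0  -1   5 ]
R4 <- R4 - (-1)*R2:  [  0   0   0  -4 ]
Row echelon form:
[ -4   4  -2   0 ]
[  0  -6  -2   6 ]
[  0   0  -1   5 ]
[  0   0   0  -4 ]

REF = [-4 4 -2 0; 0 -6 -2 6; 0 0 -1 5; 0 0 0 -4]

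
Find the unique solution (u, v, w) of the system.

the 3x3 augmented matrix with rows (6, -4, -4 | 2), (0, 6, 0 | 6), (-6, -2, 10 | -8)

(1, 1, 0)

Forward elimination on [A|b]:
R3 <- R3 - (-1)*R1:  [  0  -6   6  -6 ]
R3 <- R3 - (-1)*R2:  [ 0  0  6  0 ]
Row echelon form:
[ 6  -4  -4  |  2 ]
[ 0   6   0  |  6 ]
[ 0   0   6  |  0 ]
Back-substitution:
w = (0) / 6 = 0
v = (6) / 6 = 1
u = (2 - (-4)*(1) - (-4)*(0)) / 6 = 1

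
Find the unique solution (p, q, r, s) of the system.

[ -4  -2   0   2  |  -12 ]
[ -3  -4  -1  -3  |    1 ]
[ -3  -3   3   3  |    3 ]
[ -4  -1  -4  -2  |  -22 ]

Forward elimination on [A|b]:
R2 <- R2 - (3/4)*R1:  [    0  -5/2    -1  -9/2    10 ]
R3 <- R3 - (3/4)*R1:  [    0  -3/2     3   3/2    12 ]
R4 <- R4 - (1)*R1:  [   0    1   -4   -4  -10 ]
R3 <- R3 - (3/5)*R2:  [    0     0  18/5  21/5     6 ]
R4 <- R4 - (-2/5)*R2:  [     0      0  -22/5  -29/5     -6 ]
R4 <- R4 - (-11/9)*R3:  [    0     0     0  -2/3   4/3 ]
Row echelon form:
[ -4    -2     0     2  |  -12 ]
[  0  -5/2    -1  -9/2  |   10 ]
[  0     0  18/5  21/5  |    6 ]
[  0     0     0  -2/3  |  4/3 ]
Back-substitution:
s = (4/3) / (-2/3) = -2
r = (6 - (21/5)*(-2)) / (18/5) = 4
q = (10 - (-1)*(4) - (-9/2)*(-2)) / (-5/2) = -2
p = (-12 - (-2)*(-2) - (2)*(-2)) / -4 = 3

(3, -2, 4, -2)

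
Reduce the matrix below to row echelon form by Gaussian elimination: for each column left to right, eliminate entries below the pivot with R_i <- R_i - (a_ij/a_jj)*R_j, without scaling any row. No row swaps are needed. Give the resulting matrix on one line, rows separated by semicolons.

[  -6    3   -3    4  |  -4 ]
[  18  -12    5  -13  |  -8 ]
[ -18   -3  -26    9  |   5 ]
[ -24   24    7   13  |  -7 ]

REF = [-6 3 -3 4 -4; 0 -3 -4 -1 -20; 0 0 -1 1 97; 0 0 0 -4 220]

Forward elimination:
R2 <- R2 - (-3)*R1:  [   0   -3   -4   -1  -20 ]
R3 <- R3 - (3)*R1:  [   0  -12  -17   -3   17 ]
R4 <- R4 - (4)*R1:  [  0  12  19  -3   9 ]
R3 <- R3 - (4)*R2:  [  0   0  -1   1  97 ]
R4 <- R4 - (-4)*R2:  [   0    0    3   -7  -71 ]
R4 <- R4 - (-3)*R3:  [   0    0    0   -4  220 ]
Row echelon form:
[ -6   3  -3   4  |   -4 ]
[  0  -3  -4  -1  |  -20 ]
[  0   0  -1   1  |   97 ]
[  0   0   0  -4  |  220 ]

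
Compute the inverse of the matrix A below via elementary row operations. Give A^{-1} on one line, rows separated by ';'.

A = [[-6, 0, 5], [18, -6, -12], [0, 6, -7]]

Gauss-Jordan on [A | I]:
R1 <- (1/-6)*R1:  [    1     0  -5/6  |  -1/6     0     0 ]
R2 <- R2 - (18)*R1:  [  0  -6   3  |   3   1   0 ]
R2 <- (1/-6)*R2:  [    0     1  -1/2  |  -1/2  -1/6     0 ]
R3 <- R3 - (6)*R2:  [  0   0  -4  |   3   1   1 ]
R3 <- (1/-4)*R3:  [    0     0     1  |  -3/4  -1/4  -1/4 ]
R1 <- R1 - (-5/6)*R3:  [      1       0       0  |  -19/24   -5/24   -5/24 ]
R2 <- R2 - (-1/2)*R3:  [     0      1      0  |   -7/8  -7/24   -1/8 ]
Right block of [I | A^{-1}] is the inverse:
[ -19/24  -5/24  -5/24 ]
[   -7/8  -7/24   -1/8 ]
[   -3/4   -1/4   -1/4 ]

inverse = [-19/24 -5/24 -5/24; -7/8 -7/24 -1/8; -3/4 -1/4 -1/4]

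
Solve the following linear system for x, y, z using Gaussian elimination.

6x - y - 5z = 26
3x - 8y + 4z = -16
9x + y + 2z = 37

(4, 3, -1)

Forward elimination on [A|b]:
R2 <- R2 - (1/2)*R1:  [     0  -15/2   13/2    -29 ]
R3 <- R3 - (3/2)*R1:  [    0   5/2  19/2    -2 ]
R3 <- R3 - (-1/3)*R2:  [     0      0   35/3  -35/3 ]
Row echelon form:
[ 6     -1    -5  |     26 ]
[ 0  -15/2  13/2  |    -29 ]
[ 0      0  35/3  |  -35/3 ]
Back-substitution:
z = (-35/3) / (35/3) = -1
y = (-29 - (13/2)*(-1)) / (-15/2) = 3
x = (26 - (-1)*(3) - (-5)*(-1)) / 6 = 4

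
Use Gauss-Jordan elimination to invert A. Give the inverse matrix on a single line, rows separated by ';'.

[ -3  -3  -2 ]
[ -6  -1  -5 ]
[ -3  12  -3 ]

Gauss-Jordan on [A | I]:
R1 <- (1/-3)*R1:  [    1     1   2/3  |  -1/3     0     0 ]
R2 <- R2 - (-6)*R1:  [  0   5  -1  |  -2   1   0 ]
R3 <- R3 - (-3)*R1:  [  0  15  -1  |  -1   0   1 ]
R2 <- (1/5)*R2:  [    0     1  -1/5  |  -2/5   1/5     0 ]
R1 <- R1 - (1)*R2:  [     1      0  13/15  |   1/15   -1/5      0 ]
R3 <- R3 - (15)*R2:  [  0   0   2  |   5  -3   1 ]
R3 <- (1/2)*R3:  [    0     0     1  |   5/2  -3/2   1/2 ]
R1 <- R1 - (13/15)*R3:  [      1       0       0  |  -21/10   11/10  -13/30 ]
R2 <- R2 - (-1/5)*R3:  [     0      1      0  |   1/10  -1/10   1/10 ]
Right block of [I | A^{-1}] is the inverse:
[ -21/10  11/10  -13/30 ]
[   1/10  -1/10    1/10 ]
[    5/2   -3/2     1/2 ]

inverse = [-21/10 11/10 -13/30; 1/10 -1/10 1/10; 5/2 -3/2 1/2]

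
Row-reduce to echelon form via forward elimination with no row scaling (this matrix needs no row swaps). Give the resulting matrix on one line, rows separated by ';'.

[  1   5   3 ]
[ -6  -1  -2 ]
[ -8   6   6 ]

REF = [1 5 3; 0 29 16; 0 0 134/29]

Forward elimination:
R2 <- R2 - (-6)*R1:  [  0  29  16 ]
R3 <- R3 - (-8)*R1:  [  0  46  30 ]
R3 <- R3 - (46/29)*R2:  [      0       0  134/29 ]
Row echelon form:
[ 1   5       3 ]
[ 0  29      16 ]
[ 0   0  134/29 ]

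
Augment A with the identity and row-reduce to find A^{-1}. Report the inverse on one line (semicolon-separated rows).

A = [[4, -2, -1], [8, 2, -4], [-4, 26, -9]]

inverse = [-43/24 11/12 -5/24; -11/6 5/6 -1/6; -9/2 2 -1/2]

Gauss-Jordan on [A | I]:
R1 <- (1/4)*R1:  [    1  -1/2  -1/4  |   1/4     0     0 ]
R2 <- R2 - (8)*R1:  [  0   6  -2  |  -2   1   0 ]
R3 <- R3 - (-4)*R1:  [   0   24  -10  |    1    0    1 ]
R2 <- (1/6)*R2:  [    0     1  -1/3  |  -1/3   1/6     0 ]
R1 <- R1 - (-1/2)*R2:  [     1      0  -5/12  |   1/12   1/12      0 ]
R3 <- R3 - (24)*R2:  [  0   0  -2  |   9  -4   1 ]
R3 <- (1/-2)*R3:  [    0     0     1  |  -9/2     2  -1/2 ]
R1 <- R1 - (-5/12)*R3:  [      1       0       0  |  -43/24   11/12   -5/24 ]
R2 <- R2 - (-1/3)*R3:  [     0      1      0  |  -11/6    5/6   -1/6 ]
Right block of [I | A^{-1}] is the inverse:
[ -43/24  11/12  -5/24 ]
[  -11/6    5/6   -1/6 ]
[   -9/2      2   -1/2 ]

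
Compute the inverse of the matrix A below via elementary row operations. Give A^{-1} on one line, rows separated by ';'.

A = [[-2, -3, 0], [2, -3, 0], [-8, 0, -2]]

Gauss-Jordan on [A | I]:
R1 <- (1/-2)*R1:  [    1   3/2     0  |  -1/2     0     0 ]
R2 <- R2 - (2)*R1:  [  0  -6   0  |   1   1   0 ]
R3 <- R3 - (-8)*R1:  [  0  12  -2  |  -4   0   1 ]
R2 <- (1/-6)*R2:  [    0     1     0  |  -1/6  -1/6     0 ]
R1 <- R1 - (3/2)*R2:  [    1     0     0  |  -1/4   1/4     0 ]
R3 <- R3 - (12)*R2:  [  0   0  -2  |  -2   2   1 ]
R3 <- (1/-2)*R3:  [    0     0     1  |     1    -1  -1/2 ]
Right block of [I | A^{-1}] is the inverse:
[ -1/4   1/4     0 ]
[ -1/6  -1/6     0 ]
[    1    -1  -1/2 ]

inverse = [-1/4 1/4 0; -1/6 -1/6 0; 1 -1 -1/2]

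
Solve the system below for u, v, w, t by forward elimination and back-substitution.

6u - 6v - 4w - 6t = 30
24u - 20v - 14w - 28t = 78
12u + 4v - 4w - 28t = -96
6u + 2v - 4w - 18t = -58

Forward elimination on [A|b]:
R2 <- R2 - (4)*R1:  [   0    4    2   -4  -42 ]
R3 <- R3 - (2)*R1:  [    0    16     4   -16  -156 ]
R4 <- R4 - (1)*R1:  [   0    8    0  -12  -88 ]
R3 <- R3 - (4)*R2:  [  0   0  -4   0  12 ]
R4 <- R4 - (2)*R2:  [  0   0  -4  -4  -4 ]
R4 <- R4 - (1)*R3:  [   0    0    0   -4  -16 ]
Row echelon form:
[ 6  -6  -4  -6  |   30 ]
[ 0   4   2  -4  |  -42 ]
[ 0   0  -4   0  |   12 ]
[ 0   0   0  -4  |  -16 ]
Back-substitution:
t = (-16) / -4 = 4
w = (12) / -4 = -3
v = (-42 - (2)*(-3) - (-4)*(4)) / 4 = -5
u = (30 - (-6)*(-5) - (-4)*(-3) - (-6)*(4)) / 6 = 2

(2, -5, -3, 4)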